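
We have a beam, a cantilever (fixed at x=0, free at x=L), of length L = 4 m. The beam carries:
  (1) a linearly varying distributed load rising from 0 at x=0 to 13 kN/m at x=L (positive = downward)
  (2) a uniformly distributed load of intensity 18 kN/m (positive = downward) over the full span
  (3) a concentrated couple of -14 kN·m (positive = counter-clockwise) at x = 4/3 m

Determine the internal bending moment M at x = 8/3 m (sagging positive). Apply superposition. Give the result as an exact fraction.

M(8/3) = -2128/81 kN·m

Load 1 — triangular load w₀=13 kN/m (0→w₀ over full span):
  M_1 = w₀Lx/2 - w₀L²/3 - w₀x³/(6L) = 13·4·(8/3)/2 - 13·4²/3 - 13·(8/3)³/(6·4) = -832/81 kN·m
Load 2 — uniform load w=18 kN/m over full span:
  M_2 = -w(L-x)²/2 = -18·(4-(8/3))²/2 = -16 kN·m
Load 3 — applied couple M₀=-14 kN·m at a=4/3 m (b=L-a=8/3):
  M_3 = 0  [x>a] = 0 kN·m
Superposition: M = Σ M_i = -2128/81 kN·m ≈ -26.271605 kN·m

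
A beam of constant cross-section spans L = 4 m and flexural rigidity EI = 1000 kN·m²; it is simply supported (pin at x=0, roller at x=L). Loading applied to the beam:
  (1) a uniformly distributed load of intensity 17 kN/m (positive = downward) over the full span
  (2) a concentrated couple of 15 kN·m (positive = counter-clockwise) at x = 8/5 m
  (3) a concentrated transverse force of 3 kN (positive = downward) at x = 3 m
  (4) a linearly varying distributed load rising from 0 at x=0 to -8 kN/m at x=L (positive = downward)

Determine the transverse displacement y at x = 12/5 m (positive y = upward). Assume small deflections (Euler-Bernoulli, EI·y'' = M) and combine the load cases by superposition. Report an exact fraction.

y(12/5) = -3566659/93750000 m

Load 1 — uniform load w=17 kN/m over full span:
  y_1 = -wx(L³-2Lx²+x³)/(24EI) = -17·(12/5)·(4³-2·4·(12/5)²+(12/5)³)/(24·1000) = -4216/78125 m
Load 2 — applied couple M₀=15 kN·m at a=8/5 m (b=L-a=12/5):
  y_2 = (M₀x³/(6L)-M₀(x-a)²/2+C₁x)/EI  [x>a] with C₁=M₀(3b²-L²)/(6L)=4/5 = (15·(12/5)³/(6·4)-15·((12/5)-(8/5))²/2+(4/5)·(12/5))/1000 = 18/3125 m
Load 3 — point force P=3 kN at a=3 m (b=L-a=1):
  y_3 = -Pbx(L²-b²-x²)/(6LEI)  [x≤a] = -3·1·(12/5)·(4²-1²-(12/5)²)/(6·4·1000) = -693/250000 m
Load 4 — triangular load w₀=-8 kN/m (0→w₀ over full span):
  y_4 = -w₀x(7L⁴-10L²x²+3x⁴)/(360LEI) = -(-8)·(12/5)·(7·4⁴-10·4²·(12/5)²+3·(12/5)⁴)/(360·4·1000) = 75776/5859375 m
Superposition: y = Σ y_i = -3566659/93750000 m ≈ -0.038044 m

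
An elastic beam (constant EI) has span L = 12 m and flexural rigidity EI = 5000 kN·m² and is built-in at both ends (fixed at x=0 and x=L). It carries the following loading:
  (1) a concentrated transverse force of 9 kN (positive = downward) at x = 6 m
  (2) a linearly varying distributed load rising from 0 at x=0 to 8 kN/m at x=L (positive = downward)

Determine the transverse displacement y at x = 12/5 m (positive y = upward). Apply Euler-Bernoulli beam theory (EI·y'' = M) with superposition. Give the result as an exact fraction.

y(12/5) = -415503/19531250 m

Load 1 — point force P=9 kN at a=6 m (b=L-a=6):
  y_1 = -Pb²x²(3aL-(3a+b)x)/(6L³EI)  [x≤a] = -9·6²·(12/5)²·(3·6·12-(3·6+6)·(12/5))/(6·12³·5000) = -891/156250 m
Load 2 — triangular load w₀=8 kN/m (0→w₀ over full span):
  y_2 = -w₀x²(L-x)²(x+2L)/(120LEI) = -8·(12/5)²·(12-(12/5))²·((12/5)+2·12)/(120·12·5000) = -152064/9765625 m
Superposition: y = Σ y_i = -415503/19531250 m ≈ -0.021274 m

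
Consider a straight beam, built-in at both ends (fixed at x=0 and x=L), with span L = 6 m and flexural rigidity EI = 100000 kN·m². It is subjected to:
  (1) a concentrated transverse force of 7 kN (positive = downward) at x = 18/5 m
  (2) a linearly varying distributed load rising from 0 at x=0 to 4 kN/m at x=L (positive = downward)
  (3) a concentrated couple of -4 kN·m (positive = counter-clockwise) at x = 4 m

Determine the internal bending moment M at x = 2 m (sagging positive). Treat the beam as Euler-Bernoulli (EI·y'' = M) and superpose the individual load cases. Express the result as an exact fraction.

Load 1 — point force P=7 kN at a=18/5 m (b=L-a=12/5):
  M_1 = Pb²(3a+b)x/L³ - Pab²/L²  [x≤a] = 7·(12/5)²·(3·(18/5)+(12/5))·2/6³ - 7·(18/5)·(12/5)²/6² = 112/125 kN·m
Load 2 — triangular load w₀=4 kN/m (0→w₀ over full span):
  M_2 = 3w₀Lx/20 - w₀L²/30 - w₀x³/(6L) = 3·4·6·2/20 - 4·6²/30 - 4·2³/(6·6) = 68/45 kN·m
Load 3 — applied couple M₀=-4 kN·m at a=4 m (b=L-a=2):
  M_3 = R_Ax - M_A  [x≤a] with R_A=-8/9, M_A=-4/3 = (-8/9)·2 - (-4/3) = -4/9 kN·m
Superposition: M = Σ M_i = 736/375 kN·m ≈ 1.962667 kN·m

M(2) = 736/375 kN·m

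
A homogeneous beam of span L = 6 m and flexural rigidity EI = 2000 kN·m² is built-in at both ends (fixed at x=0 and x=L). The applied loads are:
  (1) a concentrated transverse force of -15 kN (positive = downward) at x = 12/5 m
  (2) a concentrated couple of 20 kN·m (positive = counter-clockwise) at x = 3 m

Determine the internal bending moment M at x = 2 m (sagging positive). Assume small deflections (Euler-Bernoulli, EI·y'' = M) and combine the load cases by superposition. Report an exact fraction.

Load 1 — point force P=-15 kN at a=12/5 m (b=L-a=18/5):
  M_1 = Pb²(3a+b)x/L³ - Pab²/L²  [x≤a] = (-15)·(18/5)²·(3·(12/5)+(18/5))·2/6³ - (-15)·(12/5)·(18/5)²/6² = -162/25 kN·m
Load 2 — applied couple M₀=20 kN·m at a=3 m (b=L-a=3):
  M_2 = R_Ax - M_A  [x≤a] with R_A=5, M_A=5 = 5·2 - 5 = 5 kN·m
Superposition: M = Σ M_i = -37/25 kN·m ≈ -1.480000 kN·m

M(2) = -37/25 kN·m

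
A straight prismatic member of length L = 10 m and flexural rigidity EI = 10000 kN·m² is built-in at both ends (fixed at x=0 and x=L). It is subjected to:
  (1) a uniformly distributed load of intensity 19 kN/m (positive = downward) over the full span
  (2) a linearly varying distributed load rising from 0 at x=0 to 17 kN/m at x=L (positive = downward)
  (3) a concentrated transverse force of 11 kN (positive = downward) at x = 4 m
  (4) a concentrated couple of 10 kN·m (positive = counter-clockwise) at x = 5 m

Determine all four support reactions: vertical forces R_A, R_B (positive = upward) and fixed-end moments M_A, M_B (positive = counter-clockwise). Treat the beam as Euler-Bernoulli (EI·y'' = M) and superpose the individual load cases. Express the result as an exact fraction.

Load 1 — uniform load w=19 kN/m over full span:
  R_A = wL/2 = 19·10/2 = 95 kN
  M_A = wL²/12 = 19·10²/12 = 475/3 kN·m
  R_B = wL/2 = 19·10/2 = 95 kN
  M_B = -wL²/12 = -19·10²/12 = -475/3 kN·m
Load 2 — triangular load w₀=17 kN/m (0→w₀ over full span):
  R_A = 3w₀L/20 = 3·17·10/20 = 51/2 kN
  M_A = w₀L²/30 = 17·10²/30 = 170/3 kN·m
  R_B = 7w₀L/20 = 7·17·10/20 = 119/2 kN
  M_B = -w₀L²/20 = -17·10²/20 = -85 kN·m
Load 3 — point force P=11 kN at a=4 m (b=L-a=6):
  R_A = Pb²(3a+b)/L³ = 11·6²·(3·4+6)/10³ = 891/125 kN
  M_A = Pab²/L² = 11·4·6²/10² = 396/25 kN·m
  R_B = Pa²(a+3b)/L³ = 11·4²·(4+3·6)/10³ = 484/125 kN
  M_B = -Pa²b/L² = -11·4²·6/10² = -264/25 kN·m
Load 4 — applied couple M₀=10 kN·m at a=5 m (b=L-a=5):
  R_A = 6M₀ab/L³ = 6·10·5·5/10³ = 3/2 kN
  M_A = M₀b(2a-b)/L² = 10·5·(2·5-5)/10² = 5/2 kN·m
  R_B = -6M₀ab/L³ = -6·10·5·5/10³ = -3/2 kN
  M_B = M₀a(2b-a)/L² = 10·5·(2·5-5)/10² = 5/2 kN·m
Superposition: R_A = 16141/125 kN, M_A = 11667/50 kN·m, R_B = 19609/125 kN, M_B = -37709/150 kN·m

R_A = 16141/125 kN, M_A = 11667/50 kN·m, R_B = 19609/125 kN, M_B = -37709/150 kN·m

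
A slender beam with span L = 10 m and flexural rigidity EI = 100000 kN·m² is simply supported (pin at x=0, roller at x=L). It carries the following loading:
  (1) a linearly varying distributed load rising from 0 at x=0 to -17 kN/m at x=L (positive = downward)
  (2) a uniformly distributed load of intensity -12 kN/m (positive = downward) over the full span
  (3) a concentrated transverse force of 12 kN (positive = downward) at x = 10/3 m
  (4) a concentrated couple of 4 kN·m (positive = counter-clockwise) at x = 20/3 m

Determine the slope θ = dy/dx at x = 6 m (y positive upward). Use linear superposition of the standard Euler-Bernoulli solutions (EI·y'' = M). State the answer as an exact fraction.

θ(6) = -347/168750 rad

Load 1 — triangular load w₀=-17 kN/m (0→w₀ over full span):
  θ_1 = -w₀(7L⁴-30L²x²+15x⁴)/(360LEI) = -(-17)·(7·10⁴-30·10²·6²+15·6⁴)/(360·10·100000) = -493/562500 rad
Load 2 — uniform load w=-12 kN/m over full span:
  θ_2 = -w(L³-6Lx²+4x³)/(24EI) = -(-12)·(10³-6·10·6²+4·6³)/(24·100000) = -37/25000 rad
Load 3 — point force P=12 kN at a=10/3 m (b=L-a=20/3):
  θ_3 = -Pa(2L²-6Lx+3x²+a²)/(6LEI)  [x>a] = -12·(10/3)·(2·10²-6·10·6+3·6²+(10/3)²)/(6·10·100000) = 23/84375 rad
Load 4 — applied couple M₀=4 kN·m at a=20/3 m (b=L-a=10/3):
  θ_4 = (M₀x²/(2L)+C₁)/EI  [x≤a] with C₁=M₀(3b²-L²)/(6L)=-40/9 = (4·6²/(2·10)+(-40/9))/100000 = 31/1125000 rad
Superposition: θ = Σ θ_i = -347/168750 rad ≈ -0.002056 rad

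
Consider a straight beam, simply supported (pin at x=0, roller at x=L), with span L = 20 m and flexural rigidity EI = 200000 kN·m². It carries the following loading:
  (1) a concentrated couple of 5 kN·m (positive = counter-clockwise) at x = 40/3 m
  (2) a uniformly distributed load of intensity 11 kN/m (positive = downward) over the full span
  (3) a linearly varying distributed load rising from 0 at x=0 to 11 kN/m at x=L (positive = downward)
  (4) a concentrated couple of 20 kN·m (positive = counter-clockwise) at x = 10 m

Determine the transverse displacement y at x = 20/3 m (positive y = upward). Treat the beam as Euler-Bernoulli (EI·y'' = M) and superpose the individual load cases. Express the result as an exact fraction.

Load 1 — applied couple M₀=5 kN·m at a=40/3 m (b=L-a=20/3):
  y_1 = (M₀x³/(6L)+C₁x)/EI  [x≤a] with C₁=M₀(3b²-L²)/(6L)=-100/9 = (5·(20/3)³/(6·20)+(-100/9)·(20/3))/200000 = -1/3240 m
Load 2 — uniform load w=11 kN/m over full span:
  y_2 = -wx(L³-2Lx²+x³)/(24EI) = -11·(20/3)·(20³-2·20·(20/3)²+(20/3)³)/(24·200000) = -121/1215 m
Load 3 — triangular load w₀=11 kN/m (0→w₀ over full span):
  y_3 = -w₀x(7L⁴-10L²x²+3x⁴)/(360LEI) = -11·(20/3)·(7·20⁴-10·20²·(20/3)²+3·(20/3)⁴)/(360·20·200000) = -176/3645 m
Load 4 — applied couple M₀=20 kN·m at a=10 m (b=L-a=10):
  y_4 = (M₀x³/(6L)+C₁x)/EI  [x≤a] with C₁=M₀(3b²-L²)/(6L)=-50/3 = (20·(20/3)³/(6·20)+(-50/3)·(20/3))/200000 = -1/3240 m
Superposition: y = Σ y_i = -433/2916 m ≈ -0.148491 m

y(20/3) = -433/2916 m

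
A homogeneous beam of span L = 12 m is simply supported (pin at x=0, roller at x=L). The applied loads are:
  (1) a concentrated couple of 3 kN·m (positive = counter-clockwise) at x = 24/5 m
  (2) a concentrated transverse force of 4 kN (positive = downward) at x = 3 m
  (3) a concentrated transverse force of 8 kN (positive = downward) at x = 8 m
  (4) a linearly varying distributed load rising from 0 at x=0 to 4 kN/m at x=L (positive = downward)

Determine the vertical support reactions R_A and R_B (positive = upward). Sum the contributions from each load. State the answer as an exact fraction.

R_A = 167/12 kN, R_B = 265/12 kN

Load 1 — applied couple M₀=3 kN·m at a=24/5 m (b=L-a=36/5):
  R_A = M₀/L = 3/12 = 1/4 kN
  R_B = -M₀/L = -3/12 = -1/4 kN
Load 2 — point force P=4 kN at a=3 m (b=L-a=9):
  R_A = Pb/L = 4·9/12 = 3 kN
  R_B = Pa/L = 4·3/12 = 1 kN
Load 3 — point force P=8 kN at a=8 m (b=L-a=4):
  R_A = Pb/L = 8·4/12 = 8/3 kN
  R_B = Pa/L = 8·8/12 = 16/3 kN
Load 4 — triangular load w₀=4 kN/m (0→w₀ over full span):
  R_A = w₀L/6 = 4·12/6 = 8 kN
  R_B = w₀L/3 = 4·12/3 = 16 kN
Superposition: R_A = 167/12 kN, R_B = 265/12 kN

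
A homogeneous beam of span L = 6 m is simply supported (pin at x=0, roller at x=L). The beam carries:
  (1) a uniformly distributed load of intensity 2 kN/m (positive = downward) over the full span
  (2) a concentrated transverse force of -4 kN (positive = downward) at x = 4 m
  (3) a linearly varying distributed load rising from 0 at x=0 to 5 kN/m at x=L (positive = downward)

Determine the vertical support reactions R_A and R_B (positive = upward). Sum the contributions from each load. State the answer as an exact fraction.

R_A = 29/3 kN, R_B = 40/3 kN

Load 1 — uniform load w=2 kN/m over full span:
  R_A = wL/2 = 2·6/2 = 6 kN
  R_B = wL/2 = 2·6/2 = 6 kN
Load 2 — point force P=-4 kN at a=4 m (b=L-a=2):
  R_A = Pb/L = (-4)·2/6 = -4/3 kN
  R_B = Pa/L = (-4)·4/6 = -8/3 kN
Load 3 — triangular load w₀=5 kN/m (0→w₀ over full span):
  R_A = w₀L/6 = 5·6/6 = 5 kN
  R_B = w₀L/3 = 5·6/3 = 10 kN
Superposition: R_A = 29/3 kN, R_B = 40/3 kN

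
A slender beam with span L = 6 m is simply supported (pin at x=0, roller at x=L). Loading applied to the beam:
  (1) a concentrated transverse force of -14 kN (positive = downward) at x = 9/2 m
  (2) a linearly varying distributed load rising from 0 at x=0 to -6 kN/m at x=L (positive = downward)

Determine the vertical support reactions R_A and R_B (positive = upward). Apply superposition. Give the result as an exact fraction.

Load 1 — point force P=-14 kN at a=9/2 m (b=L-a=3/2):
  R_A = Pb/L = (-14)·(3/2)/6 = -7/2 kN
  R_B = Pa/L = (-14)·(9/2)/6 = -21/2 kN
Load 2 — triangular load w₀=-6 kN/m (0→w₀ over full span):
  R_A = w₀L/6 = (-6)·6/6 = -6 kN
  R_B = w₀L/3 = (-6)·6/3 = -12 kN
Superposition: R_A = -19/2 kN, R_B = -45/2 kN

R_A = -19/2 kN, R_B = -45/2 kN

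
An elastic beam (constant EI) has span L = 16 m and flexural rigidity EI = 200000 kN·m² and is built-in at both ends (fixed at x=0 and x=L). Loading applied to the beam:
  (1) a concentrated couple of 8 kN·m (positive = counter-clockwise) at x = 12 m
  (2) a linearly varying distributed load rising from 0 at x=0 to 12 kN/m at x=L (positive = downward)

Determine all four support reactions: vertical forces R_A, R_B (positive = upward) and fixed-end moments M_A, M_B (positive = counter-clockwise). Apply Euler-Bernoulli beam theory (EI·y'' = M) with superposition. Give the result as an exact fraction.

Load 1 — applied couple M₀=8 kN·m at a=12 m (b=L-a=4):
  R_A = 6M₀ab/L³ = 6·8·12·4/16³ = 9/16 kN
  M_A = M₀b(2a-b)/L² = 8·4·(2·12-4)/16² = 5/2 kN·m
  R_B = -6M₀ab/L³ = -6·8·12·4/16³ = -9/16 kN
  M_B = M₀a(2b-a)/L² = 8·12·(2·4-12)/16² = -3/2 kN·m
Load 2 — triangular load w₀=12 kN/m (0→w₀ over full span):
  R_A = 3w₀L/20 = 3·12·16/20 = 144/5 kN
  M_A = w₀L²/30 = 12·16²/30 = 512/5 kN·m
  R_B = 7w₀L/20 = 7·12·16/20 = 336/5 kN
  M_B = -w₀L²/20 = -12·16²/20 = -768/5 kN·m
Superposition: R_A = 2349/80 kN, M_A = 1049/10 kN·m, R_B = 5331/80 kN, M_B = -1551/10 kN·m

R_A = 2349/80 kN, M_A = 1049/10 kN·m, R_B = 5331/80 kN, M_B = -1551/10 kN·m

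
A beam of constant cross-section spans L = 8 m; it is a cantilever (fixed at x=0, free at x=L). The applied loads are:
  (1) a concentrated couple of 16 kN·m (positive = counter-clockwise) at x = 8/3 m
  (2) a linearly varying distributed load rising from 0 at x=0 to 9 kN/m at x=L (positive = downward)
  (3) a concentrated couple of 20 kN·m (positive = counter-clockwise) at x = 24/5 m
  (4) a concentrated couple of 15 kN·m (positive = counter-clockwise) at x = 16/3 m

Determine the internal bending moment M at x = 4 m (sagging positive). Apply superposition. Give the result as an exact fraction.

M(4) = -25 kN·m

Load 1 — applied couple M₀=16 kN·m at a=8/3 m (b=L-a=16/3):
  M_1 = 0  [x>a] = 0 kN·m
Load 2 — triangular load w₀=9 kN/m (0→w₀ over full span):
  M_2 = w₀Lx/2 - w₀L²/3 - w₀x³/(6L) = 9·8·4/2 - 9·8²/3 - 9·4³/(6·8) = -60 kN·m
Load 3 — applied couple M₀=20 kN·m at a=24/5 m (b=L-a=16/5):
  M_3 = M₀  [x≤a] = 20 = 20 kN·m
Load 4 — applied couple M₀=15 kN·m at a=16/3 m (b=L-a=8/3):
  M_4 = M₀  [x≤a] = 15 = 15 kN·m
Superposition: M = Σ M_i = -25 kN·m ≈ -25.000000 kN·m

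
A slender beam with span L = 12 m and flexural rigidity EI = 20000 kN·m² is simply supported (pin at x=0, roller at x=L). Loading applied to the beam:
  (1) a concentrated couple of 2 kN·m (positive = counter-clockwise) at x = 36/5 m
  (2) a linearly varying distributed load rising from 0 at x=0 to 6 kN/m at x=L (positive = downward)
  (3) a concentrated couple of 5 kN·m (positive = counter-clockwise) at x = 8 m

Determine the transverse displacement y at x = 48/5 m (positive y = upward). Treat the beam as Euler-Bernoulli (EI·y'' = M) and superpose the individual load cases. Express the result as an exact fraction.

Load 1 — applied couple M₀=2 kN·m at a=36/5 m (b=L-a=24/5):
  y_1 = (M₀x³/(6L)-M₀(x-a)²/2+C₁x)/EI  [x>a] with C₁=M₀(3b²-L²)/(6L)=-52/25 = (2·(48/5)³/(6·12)-2·((48/5)-(36/5))²/2+(-52/25)·(48/5))/20000 = -9/156250 m
Load 2 — triangular load w₀=6 kN/m (0→w₀ over full span):
  y_2 = -w₀x(7L⁴-10L²x²+3x⁴)/(360LEI) = -6·(48/5)·(7·12⁴-10·12²·(48/5)²+3·(48/5)⁴)/(360·12·20000) = -246888/9765625 m
Load 3 — applied couple M₀=5 kN·m at a=8 m (b=L-a=4):
  y_3 = (M₀x³/(6L)-M₀(x-a)²/2+C₁x)/EI  [x>a] with C₁=M₀(3b²-L²)/(6L)=-20/3 = (5·(48/5)³/(6·12)-5·((48/5)-8)²/2+(-20/3)·(48/5))/20000 = -7/15625 m
Superposition: y = Σ y_i = -503651/19531250 m ≈ -0.025787 m

y(48/5) = -503651/19531250 m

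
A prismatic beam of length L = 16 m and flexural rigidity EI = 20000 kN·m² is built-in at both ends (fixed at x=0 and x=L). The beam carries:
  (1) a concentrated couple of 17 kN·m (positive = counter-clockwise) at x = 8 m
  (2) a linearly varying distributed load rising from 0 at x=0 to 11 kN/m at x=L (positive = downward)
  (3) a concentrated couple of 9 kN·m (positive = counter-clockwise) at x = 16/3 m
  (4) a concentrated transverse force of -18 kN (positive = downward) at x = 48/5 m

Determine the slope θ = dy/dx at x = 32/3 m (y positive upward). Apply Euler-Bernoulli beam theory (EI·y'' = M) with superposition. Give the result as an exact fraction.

Load 1 — applied couple M₀=17 kN·m at a=8 m (b=L-a=8):
  θ_1 = (R_Ax²/2 - M_Ax - M₀(x-a))/EI  [x>a] with R_A=51/32, M_A=17/4 = ((51/32)·(32/3)²/2 - (17/4)·(32/3) - 17·((32/3)-8))/20000 = 0 rad
Load 2 — triangular load w₀=11 kN/m (0→w₀ over full span):
  θ_2 = -w₀(2x(L-x)(L-2x)(x+2L)+x²(L-x)²)/(120LEI) = -11·(2·(32/3)·(16-(32/3))·(16-2·(32/3))·((32/3)+2·16)+(32/3)²·(16-(32/3))²)/(120·16·20000) = 4928/759375 rad
Load 3 — applied couple M₀=9 kN·m at a=16/3 m (b=L-a=32/3):
  θ_3 = (R_Ax²/2 - M_Ax - M₀(x-a))/EI  [x>a] with R_A=3/4, M_A=0 = ((3/4)·(32/3)²/2 - 0·(32/3) - 9·((32/3)-(16/3)))/20000 = -1/3750 rad
Load 4 — point force P=-18 kN at a=48/5 m (b=L-a=32/5):
  θ_4 = Pa²(L-x)(2bL-(3b+a)(L-x))/(2L³EI)  [x>a] = (-18)·(48/5)²·(16-(32/3))·(2·(32/5)·16-(3·(32/5)+(48/5))·(16-(32/3)))/(2·16³·20000) = -216/78125 rad
Superposition: θ = Σ θ_i = 131299/37968750 rad ≈ 0.003458 rad

θ(32/3) = 131299/37968750 rad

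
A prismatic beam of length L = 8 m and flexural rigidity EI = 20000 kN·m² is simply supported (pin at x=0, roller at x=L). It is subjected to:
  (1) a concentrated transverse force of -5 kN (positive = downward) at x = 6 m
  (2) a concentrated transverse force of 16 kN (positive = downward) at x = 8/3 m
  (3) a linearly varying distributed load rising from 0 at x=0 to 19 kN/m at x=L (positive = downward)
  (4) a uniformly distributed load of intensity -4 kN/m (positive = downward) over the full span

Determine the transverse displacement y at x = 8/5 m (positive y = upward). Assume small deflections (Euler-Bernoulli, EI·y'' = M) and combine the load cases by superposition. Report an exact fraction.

y(8/5) = -73901939/6328125000 m

Load 1 — point force P=-5 kN at a=6 m (b=L-a=2):
  y_1 = -Pbx(L²-b²-x²)/(6LEI)  [x≤a] = -(-5)·2·(8/5)·(8²-2²-(8/5)²)/(6·8·20000) = 359/375000 m
Load 2 — point force P=16 kN at a=8/3 m (b=L-a=16/3):
  y_2 = -Pbx(L²-b²-x²)/(6LEI)  [x≤a] = -16·(16/3)·(8/5)·(8²-(16/3)²-(8/5)²)/(6·8·20000) = -29696/6328125 m
Load 3 — triangular load w₀=19 kN/m (0→w₀ over full span):
  y_3 = -w₀x(7L⁴-10L²x²+3x⁴)/(360LEI) = -19·(8/5)·(7·8⁴-10·8²·(8/5)²+3·(8/5)⁴)/(360·8·20000) = -418304/29296875 m
Load 4 — uniform load w=-4 kN/m over full span:
  y_4 = -wx(L³-2Lx²+x³)/(24EI) = -(-4)·(8/5)·(8³-2·8·(8/5)²+(8/5)³)/(24·20000) = 7424/1171875 m
Superposition: y = Σ y_i = -73901939/6328125000 m ≈ -0.011678 m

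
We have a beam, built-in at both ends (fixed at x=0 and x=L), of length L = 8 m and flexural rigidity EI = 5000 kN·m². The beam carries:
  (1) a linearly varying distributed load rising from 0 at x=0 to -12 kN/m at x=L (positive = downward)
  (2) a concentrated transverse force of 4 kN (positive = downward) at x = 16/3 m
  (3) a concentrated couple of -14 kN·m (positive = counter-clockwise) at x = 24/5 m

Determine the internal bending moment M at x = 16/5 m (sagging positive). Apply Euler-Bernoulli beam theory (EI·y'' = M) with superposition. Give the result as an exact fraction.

M(16/5) = -50368/3375 kN·m

Load 1 — triangular load w₀=-12 kN/m (0→w₀ over full span):
  M_1 = 3w₀Lx/20 - w₀L²/30 - w₀x³/(6L) = 3·(-12)·8·(16/5)/20 - (-12)·8²/30 - (-12)·(16/5)³/(6·8) = -1536/125 kN·m
Load 2 — point force P=4 kN at a=16/3 m (b=L-a=8/3):
  M_2 = Pb²(3a+b)x/L³ - Pab²/L²  [x≤a] = 4·(8/3)²·(3·(16/3)+(8/3))·(16/5)/8³ - 4·(16/3)·(8/3)²/8² = 128/135 kN·m
Load 3 — applied couple M₀=-14 kN·m at a=24/5 m (b=L-a=16/5):
  M_3 = R_Ax - M_A  [x≤a] with R_A=-63/25, M_A=-112/25 = (-63/25)·(16/5) - (-112/25) = -448/125 kN·m
Superposition: M = Σ M_i = -50368/3375 kN·m ≈ -14.923852 kN·m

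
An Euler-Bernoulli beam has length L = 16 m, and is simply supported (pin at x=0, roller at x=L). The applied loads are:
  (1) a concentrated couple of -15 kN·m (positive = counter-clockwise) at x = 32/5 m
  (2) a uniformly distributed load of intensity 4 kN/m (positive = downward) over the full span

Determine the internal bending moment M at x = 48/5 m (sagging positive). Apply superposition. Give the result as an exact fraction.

M(48/5) = 3222/25 kN·m

Load 1 — applied couple M₀=-15 kN·m at a=32/5 m (b=L-a=48/5):
  M_1 = M₀x/L - M₀  [x>a] = (-15)·(48/5)/16 - (-15) = 6 kN·m
Load 2 — uniform load w=4 kN/m over full span:
  M_2 = wx(L-x)/2 = 4·(48/5)·(16-(48/5))/2 = 3072/25 kN·m
Superposition: M = Σ M_i = 3222/25 kN·m ≈ 128.880000 kN·m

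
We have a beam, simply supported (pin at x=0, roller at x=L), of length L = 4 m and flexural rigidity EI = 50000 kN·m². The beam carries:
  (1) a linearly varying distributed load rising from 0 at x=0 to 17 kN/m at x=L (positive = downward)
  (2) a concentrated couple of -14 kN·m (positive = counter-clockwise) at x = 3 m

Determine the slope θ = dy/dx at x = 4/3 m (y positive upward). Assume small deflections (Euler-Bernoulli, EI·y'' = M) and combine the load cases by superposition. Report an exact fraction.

Load 1 — triangular load w₀=17 kN/m (0→w₀ over full span):
  θ_1 = -w₀(7L⁴-30L²x²+15x⁴)/(360LEI) = -17·(7·4⁴-30·4²·(4/3)²+15·(4/3)⁴)/(360·4·50000) = -884/3796875 rad
Load 2 — applied couple M₀=-14 kN·m at a=3 m (b=L-a=1):
  θ_2 = (M₀x²/(2L)+C₁)/EI  [x≤a] with C₁=M₀(3b²-L²)/(6L)=91/12 = ((-14)·(4/3)²/(2·4)+(91/12))/50000 = 161/1800000 rad
Superposition: θ = Σ θ_i = -34841/243000000 rad ≈ -0.000143 rad

θ(4/3) = -34841/243000000 rad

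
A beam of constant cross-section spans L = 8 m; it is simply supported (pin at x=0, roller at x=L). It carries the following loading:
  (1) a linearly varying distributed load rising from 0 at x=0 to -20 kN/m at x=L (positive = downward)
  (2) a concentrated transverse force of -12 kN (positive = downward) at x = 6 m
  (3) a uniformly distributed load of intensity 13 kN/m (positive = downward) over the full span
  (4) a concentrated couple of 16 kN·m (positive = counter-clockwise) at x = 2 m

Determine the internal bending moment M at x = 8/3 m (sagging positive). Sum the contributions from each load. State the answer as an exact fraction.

Load 1 — triangular load w₀=-20 kN/m (0→w₀ over full span):
  M_1 = w₀Lx/6 - w₀x³/(6L) = (-20)·8·(8/3)/6 - (-20)·(8/3)³/(6·8) = -5120/81 kN·m
Load 2 — point force P=-12 kN at a=6 m (b=L-a=2):
  M_2 = Pbx/L  [x≤a] = (-12)·2·(8/3)/8 = -8 kN·m
Load 3 — uniform load w=13 kN/m over full span:
  M_3 = wx(L-x)/2 = 13·(8/3)·(8-(8/3))/2 = 832/9 kN·m
Load 4 — applied couple M₀=16 kN·m at a=2 m (b=L-a=6):
  M_4 = M₀x/L - M₀  [x>a] = 16·(8/3)/8 - 16 = -32/3 kN·m
Superposition: M = Σ M_i = 856/81 kN·m ≈ 10.567901 kN·m

M(8/3) = 856/81 kN·m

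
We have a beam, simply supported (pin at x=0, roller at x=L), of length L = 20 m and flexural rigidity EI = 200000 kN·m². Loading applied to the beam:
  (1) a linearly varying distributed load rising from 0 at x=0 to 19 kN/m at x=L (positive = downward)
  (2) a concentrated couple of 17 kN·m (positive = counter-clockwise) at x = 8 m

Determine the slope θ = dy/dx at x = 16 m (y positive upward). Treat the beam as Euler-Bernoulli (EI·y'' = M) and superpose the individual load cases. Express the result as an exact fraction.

Load 1 — triangular load w₀=19 kN/m (0→w₀ over full span):
  θ_1 = -w₀(7L⁴-30L²x²+15x⁴)/(360LEI) = -19·(7·20⁴-30·20²·16²+15·16⁴)/(360·20·200000) = 14383/1125000 rad
Load 2 — applied couple M₀=17 kN·m at a=8 m (b=L-a=12):
  θ_2 = (M₀x²/(2L)-M₀(x-a)+C₁)/EI  [x>a] with C₁=M₀(3b²-L²)/(6L)=68/15 = (17·16²/(2·20)-17·(16-8)+(68/15))/200000 = -17/150000 rad
Superposition: θ = Σ θ_i = 28511/2250000 rad ≈ 0.012672 rad

θ(16) = 28511/2250000 rad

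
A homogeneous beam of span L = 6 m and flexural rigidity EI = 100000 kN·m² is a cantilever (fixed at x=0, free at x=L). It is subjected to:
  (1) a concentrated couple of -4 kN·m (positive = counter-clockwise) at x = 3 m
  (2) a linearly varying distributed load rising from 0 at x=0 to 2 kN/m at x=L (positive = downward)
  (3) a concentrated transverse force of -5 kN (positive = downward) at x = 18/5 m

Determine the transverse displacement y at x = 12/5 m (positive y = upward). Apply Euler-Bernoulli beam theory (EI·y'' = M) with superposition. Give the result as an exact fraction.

Load 1 — applied couple M₀=-4 kN·m at a=3 m (b=L-a=3):
  y_1 = M₀x²/(2EI)  [x≤a] = (-4)·(12/5)²/(2·100000) = -9/78125 m
Load 2 — triangular load w₀=2 kN/m (0→w₀ over full span):
  y_2 = (w₀Lx³/12-w₀L²x²/6-w₀x⁵/(120L))/EI = (2·6·(12/5)³/12-2·6²·(12/5)²/6-2·(12/5)⁵/(120·6))/100000 = -27108/48828125 m
Load 3 — point force P=-5 kN at a=18/5 m (b=L-a=12/5):
  y_3 = -Px²(3a-x)/(6EI)  [x≤a] = -(-5)·(12/5)²·(3·(18/5)-(12/5))/(6·100000) = 63/156250 m
Superposition: y = Σ y_i = -26091/97656250 m ≈ -0.000267 m

y(12/5) = -26091/97656250 m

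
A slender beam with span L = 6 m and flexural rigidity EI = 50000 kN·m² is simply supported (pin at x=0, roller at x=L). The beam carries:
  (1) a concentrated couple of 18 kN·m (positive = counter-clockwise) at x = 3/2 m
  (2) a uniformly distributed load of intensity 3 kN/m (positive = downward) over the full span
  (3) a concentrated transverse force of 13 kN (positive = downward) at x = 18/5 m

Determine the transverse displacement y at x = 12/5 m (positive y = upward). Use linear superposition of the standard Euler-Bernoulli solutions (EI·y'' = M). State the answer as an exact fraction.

Load 1 — applied couple M₀=18 kN·m at a=3/2 m (b=L-a=9/2):
  y_1 = (M₀x³/(6L)-M₀(x-a)²/2+C₁x)/EI  [x>a] with C₁=M₀(3b²-L²)/(6L)=99/8 = (18·(12/5)³/(6·6)-18·((12/5)-(3/2))²/2+(99/8)·(12/5))/50000 = 14661/25000000 m
Load 2 — uniform load w=3 kN/m over full span:
  y_2 = -wx(L³-2Lx²+x³)/(24EI) = -3·(12/5)·(6³-2·6·(12/5)²+(12/5)³)/(24·50000) = -7533/7812500 m
Load 3 — point force P=13 kN at a=18/5 m (b=L-a=12/5):
  y_3 = -Pbx(L²-b²-x²)/(6LEI)  [x≤a] = -13·(12/5)·(12/5)·(6²-(12/5)²-(12/5)²)/(6·6·50000) = -1989/1953125 m
Superposition: y = Σ y_i = -174519/125000000 m ≈ -0.001396 m

y(12/5) = -174519/125000000 m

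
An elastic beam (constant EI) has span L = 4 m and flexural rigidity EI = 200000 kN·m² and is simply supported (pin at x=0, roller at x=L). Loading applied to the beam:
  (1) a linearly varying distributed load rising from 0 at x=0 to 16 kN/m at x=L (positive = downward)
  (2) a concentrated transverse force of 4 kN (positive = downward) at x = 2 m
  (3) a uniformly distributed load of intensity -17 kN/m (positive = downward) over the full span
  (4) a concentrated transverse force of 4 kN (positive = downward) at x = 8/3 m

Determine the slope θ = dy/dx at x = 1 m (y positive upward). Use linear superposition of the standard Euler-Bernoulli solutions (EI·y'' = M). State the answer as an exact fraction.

Load 1 — triangular load w₀=16 kN/m (0→w₀ over full span):
  θ_1 = -w₀(7L⁴-30L²x²+15x⁴)/(360LEI) = -16·(7·4⁴-30·4²·1²+15·1⁴)/(360·4·200000) = -1327/18000000 rad
Load 2 — point force P=4 kN at a=2 m (b=L-a=2):
  θ_2 = -Pb(L²-b²-3x²)/(6LEI)  [x≤a] = -4·2·(4²-2²-3·1²)/(6·4·200000) = -3/200000 rad
Load 3 — uniform load w=-17 kN/m over full span:
  θ_3 = -w(L³-6Lx²+4x³)/(24EI) = -(-17)·(4³-6·4·1²+4·1³)/(24·200000) = 187/1200000 rad
Load 4 — point force P=4 kN at a=8/3 m (b=L-a=4/3):
  θ_4 = -Pb(L²-b²-3x²)/(6LEI)  [x≤a] = -4·(4/3)·(4²-(4/3)²-3·1²)/(6·4·200000) = -101/8100000 rad
Superposition: θ = Σ θ_i = 2213/40500000 rad ≈ 0.000055 rad

θ(1) = 2213/40500000 rad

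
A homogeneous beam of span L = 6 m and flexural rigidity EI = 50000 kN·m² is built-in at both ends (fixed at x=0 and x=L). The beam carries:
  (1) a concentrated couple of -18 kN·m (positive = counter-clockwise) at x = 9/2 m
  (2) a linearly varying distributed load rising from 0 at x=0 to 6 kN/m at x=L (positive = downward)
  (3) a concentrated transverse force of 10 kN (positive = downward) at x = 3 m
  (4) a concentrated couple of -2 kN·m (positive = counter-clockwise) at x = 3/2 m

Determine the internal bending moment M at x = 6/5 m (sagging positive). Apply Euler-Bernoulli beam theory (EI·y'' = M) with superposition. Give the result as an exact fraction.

M(6/5) = -879/500 kN·m

Load 1 — applied couple M₀=-18 kN·m at a=9/2 m (b=L-a=3/2):
  M_1 = R_Ax - M_A  [x≤a] with R_A=-27/8, M_A=-45/8 = (-27/8)·(6/5) - (-45/8) = 63/40 kN·m
Load 2 — triangular load w₀=6 kN/m (0→w₀ over full span):
  M_2 = 3w₀Lx/20 - w₀L²/30 - w₀x³/(6L) = 3·6·6·(6/5)/20 - 6·6²/30 - 6·(6/5)³/(6·6) = -126/125 kN·m
Load 3 — point force P=10 kN at a=3 m (b=L-a=3):
  M_3 = Pb²(3a+b)x/L³ - Pab²/L²  [x≤a] = 10·3²·(3·3+3)·(6/5)/6³ - 10·3·3²/6² = -3/2 kN·m
Load 4 — applied couple M₀=-2 kN·m at a=3/2 m (b=L-a=9/2):
  M_4 = R_Ax - M_A  [x≤a] with R_A=-3/8, M_A=3/8 = (-3/8)·(6/5) - (3/8) = -33/40 kN·m
Superposition: M = Σ M_i = -879/500 kN·m ≈ -1.758000 kN·m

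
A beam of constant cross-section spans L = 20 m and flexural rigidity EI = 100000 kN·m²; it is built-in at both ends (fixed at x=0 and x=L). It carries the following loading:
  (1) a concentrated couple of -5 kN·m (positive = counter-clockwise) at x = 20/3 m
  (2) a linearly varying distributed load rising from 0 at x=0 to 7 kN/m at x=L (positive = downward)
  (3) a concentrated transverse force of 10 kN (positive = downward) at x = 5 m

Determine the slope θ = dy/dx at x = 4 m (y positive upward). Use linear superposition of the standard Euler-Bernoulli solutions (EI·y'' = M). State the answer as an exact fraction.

Load 1 — applied couple M₀=-5 kN·m at a=20/3 m (b=L-a=40/3):
  θ_1 = (R_Ax²/2 - M_Ax)/EI  [x≤a] with R_A=-1/3, M_A=0 = ((-1/3)·4²/2 - 0·4)/100000 = -1/37500 rad
Load 2 — triangular load w₀=7 kN/m (0→w₀ over full span):
  θ_2 = -w₀(2x(L-x)(L-2x)(x+2L)+x²(L-x)²)/(120LEI) = -7·(2·4·(20-4)·(20-2·4)·(4+2·20)+4²·(20-4)²)/(120·20·100000) = -98/46875 rad
Load 3 — point force P=10 kN at a=5 m (b=L-a=15):
  θ_3 = -Pb²x(2aL-(3a+b)x)/(2L³EI)  [x≤a] = -10·15²·4·(2·5·20-(3·5+15)·4)/(2·20³·100000) = -9/20000 rad
Superposition: θ = Σ θ_i = -3851/1500000 rad ≈ -0.002567 rad

θ(4) = -3851/1500000 rad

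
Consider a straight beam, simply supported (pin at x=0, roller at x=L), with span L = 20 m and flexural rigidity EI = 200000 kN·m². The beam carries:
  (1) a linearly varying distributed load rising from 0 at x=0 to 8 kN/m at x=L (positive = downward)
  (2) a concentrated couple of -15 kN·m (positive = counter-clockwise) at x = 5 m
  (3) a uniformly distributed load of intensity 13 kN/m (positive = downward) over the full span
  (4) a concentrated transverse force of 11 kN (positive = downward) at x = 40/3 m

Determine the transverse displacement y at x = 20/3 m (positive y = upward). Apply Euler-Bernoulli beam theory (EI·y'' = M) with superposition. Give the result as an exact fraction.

y(20/3) = -187063/1166400 m

Load 1 — triangular load w₀=8 kN/m (0→w₀ over full span):
  y_1 = -w₀x(7L⁴-10L²x²+3x⁴)/(360LEI) = -8·(20/3)·(7·20⁴-10·20²·(20/3)²+3·(20/3)⁴)/(360·20·200000) = -128/3645 m
Load 2 — applied couple M₀=-15 kN·m at a=5 m (b=L-a=15):
  y_2 = (M₀x³/(6L)-M₀(x-a)²/2+C₁x)/EI  [x>a] with C₁=M₀(3b²-L²)/(6L)=-275/8 = ((-15)·(20/3)³/(6·20)-(-15)·((20/3)-5)²/2+(-275/8)·(20/3))/200000 = -53/43200 m
Load 3 — uniform load w=13 kN/m over full span:
  y_3 = -wx(L³-2Lx²+x³)/(24EI) = -13·(20/3)·(20³-2·20·(20/3)²+(20/3)³)/(24·200000) = -143/1215 m
Load 4 — point force P=11 kN at a=40/3 m (b=L-a=20/3):
  y_4 = -Pbx(L²-b²-x²)/(6LEI)  [x≤a] = -11·(20/3)·(20/3)·(20²-(20/3)²-(20/3)²)/(6·20·200000) = -77/12150 m
Superposition: y = Σ y_i = -187063/1166400 m ≈ -0.160376 m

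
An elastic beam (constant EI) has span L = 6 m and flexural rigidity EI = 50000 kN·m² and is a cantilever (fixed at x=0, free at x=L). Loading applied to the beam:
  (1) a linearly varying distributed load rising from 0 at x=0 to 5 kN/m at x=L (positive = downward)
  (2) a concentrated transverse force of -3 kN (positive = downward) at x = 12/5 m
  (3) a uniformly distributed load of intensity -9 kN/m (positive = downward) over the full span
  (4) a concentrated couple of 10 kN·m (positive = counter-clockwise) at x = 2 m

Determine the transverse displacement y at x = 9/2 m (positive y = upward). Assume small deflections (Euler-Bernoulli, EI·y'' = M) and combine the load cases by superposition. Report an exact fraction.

y(9/2) = 43735327/3200000000 m

Load 1 — triangular load w₀=5 kN/m (0→w₀ over full span):
  y_1 = (w₀Lx³/12-w₀L²x²/6-w₀x⁵/(120L))/EI = (5·6·(9/2)³/12-5·6²·(9/2)²/6-5·(9/2)⁵/(120·6))/50000 = -200961/25600000 m
Load 2 — point force P=-3 kN at a=12/5 m (b=L-a=18/5):
  y_2 = -Pa²(3x-a)/(6EI)  [x>a] = -(-3)·(12/5)²·(3·(9/2)-(12/5))/(6·50000) = 999/1562500 m
Load 3 — uniform load w=-9 kN/m over full span:
  y_3 = -wx²(x²-4Lx+6L²)/(24EI) = -(-9)·(9/2)²·((9/2)²-4·6·(9/2)+6·6²)/(24·50000) = 124659/6400000 m
Load 4 — applied couple M₀=10 kN·m at a=2 m (b=L-a=4):
  y_4 = M₀a(2x-a)/(2EI)  [x>a] = 10·2·(2·(9/2)-2)/(2·50000) = 7/5000 m
Superposition: y = Σ y_i = 43735327/3200000000 m ≈ 0.013667 m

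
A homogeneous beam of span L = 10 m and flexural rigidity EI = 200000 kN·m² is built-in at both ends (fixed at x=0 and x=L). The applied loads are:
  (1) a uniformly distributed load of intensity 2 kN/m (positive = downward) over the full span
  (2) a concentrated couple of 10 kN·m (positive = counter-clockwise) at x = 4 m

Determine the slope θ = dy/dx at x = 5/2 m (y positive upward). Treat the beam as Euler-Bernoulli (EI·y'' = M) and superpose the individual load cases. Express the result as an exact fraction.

θ(5/2) = -113/1600000 rad

Load 1 — uniform load w=2 kN/m over full span:
  θ_1 = -wx(L-x)(L-2x)/(12EI) = -2·(5/2)·(10-(5/2))·(10-2·(5/2))/(12·200000) = -1/12800 rad
Load 2 — applied couple M₀=10 kN·m at a=4 m (b=L-a=6):
  θ_2 = (R_Ax²/2 - M_Ax)/EI  [x≤a] with R_A=36/25, M_A=6/5 = ((36/25)·(5/2)²/2 - (6/5)·(5/2))/200000 = 3/400000 rad
Superposition: θ = Σ θ_i = -113/1600000 rad ≈ -0.000071 rad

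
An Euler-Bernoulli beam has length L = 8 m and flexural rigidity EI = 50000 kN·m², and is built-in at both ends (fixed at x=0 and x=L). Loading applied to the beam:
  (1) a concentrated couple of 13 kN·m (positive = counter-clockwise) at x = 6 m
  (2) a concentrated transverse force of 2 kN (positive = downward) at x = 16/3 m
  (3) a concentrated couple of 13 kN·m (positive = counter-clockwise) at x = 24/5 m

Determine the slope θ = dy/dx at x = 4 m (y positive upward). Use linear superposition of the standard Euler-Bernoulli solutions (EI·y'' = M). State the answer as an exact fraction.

θ(4) = -743/270000000 rad

Load 1 — applied couple M₀=13 kN·m at a=6 m (b=L-a=2):
  θ_1 = (R_Ax²/2 - M_Ax)/EI  [x≤a] with R_A=117/64, M_A=65/16 = ((117/64)·4²/2 - (65/16)·4)/50000 = -13/400000 rad
Load 2 — point force P=2 kN at a=16/3 m (b=L-a=8/3):
  θ_2 = -Pb²x(2aL-(3a+b)x)/(2L³EI)  [x≤a] = -2·(8/3)²·4·(2·(16/3)·8-(3·(16/3)+(8/3))·4)/(2·8³·50000) = -1/84375 rad
Load 3 — applied couple M₀=13 kN·m at a=24/5 m (b=L-a=16/5):
  θ_3 = (R_Ax²/2 - M_Ax)/EI  [x≤a] with R_A=117/50, M_A=104/25 = ((117/50)·4²/2 - (104/25)·4)/50000 = 13/312500 rad
Superposition: θ = Σ θ_i = -743/270000000 rad ≈ -0.000003 rad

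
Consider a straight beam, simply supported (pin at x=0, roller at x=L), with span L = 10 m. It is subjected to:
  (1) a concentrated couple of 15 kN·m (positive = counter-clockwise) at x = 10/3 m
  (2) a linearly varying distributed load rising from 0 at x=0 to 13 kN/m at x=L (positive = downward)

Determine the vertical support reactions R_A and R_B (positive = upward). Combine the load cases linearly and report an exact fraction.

R_A = 139/6 kN, R_B = 251/6 kN

Load 1 — applied couple M₀=15 kN·m at a=10/3 m (b=L-a=20/3):
  R_A = M₀/L = 15/10 = 3/2 kN
  R_B = -M₀/L = -15/10 = -3/2 kN
Load 2 — triangular load w₀=13 kN/m (0→w₀ over full span):
  R_A = w₀L/6 = 13·10/6 = 65/3 kN
  R_B = w₀L/3 = 13·10/3 = 130/3 kN
Superposition: R_A = 139/6 kN, R_B = 251/6 kN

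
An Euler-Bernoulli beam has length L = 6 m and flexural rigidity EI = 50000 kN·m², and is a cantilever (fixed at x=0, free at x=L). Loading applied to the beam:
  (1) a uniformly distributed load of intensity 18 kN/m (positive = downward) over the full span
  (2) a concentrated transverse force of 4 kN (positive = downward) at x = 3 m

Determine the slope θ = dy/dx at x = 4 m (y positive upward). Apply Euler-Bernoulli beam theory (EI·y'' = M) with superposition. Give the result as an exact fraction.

Load 1 — uniform load w=18 kN/m over full span:
  θ_1 = -wx(x²-3Lx+3L²)/(6EI) = -18·4·(4²-3·6·4+3·6²)/(6·50000) = -39/3125 rad
Load 2 — point force P=4 kN at a=3 m (b=L-a=3):
  θ_2 = -Pa²/(2EI)  [x>a] = -4·3²/(2·50000) = -9/25000 rad
Superposition: θ = Σ θ_i = -321/25000 rad ≈ -0.012840 rad

θ(4) = -321/25000 rad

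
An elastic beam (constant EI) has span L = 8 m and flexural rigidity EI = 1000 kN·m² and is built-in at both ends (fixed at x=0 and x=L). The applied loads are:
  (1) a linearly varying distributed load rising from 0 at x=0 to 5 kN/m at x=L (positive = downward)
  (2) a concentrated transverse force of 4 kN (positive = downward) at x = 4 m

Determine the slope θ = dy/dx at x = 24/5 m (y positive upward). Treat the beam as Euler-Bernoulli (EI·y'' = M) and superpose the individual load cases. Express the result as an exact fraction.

θ(24/5) = 104/15625 rad

Load 1 — triangular load w₀=5 kN/m (0→w₀ over full span):
  θ_1 = -w₀(2x(L-x)(L-2x)(x+2L)+x²(L-x)²)/(120LEI) = -5·(2·(24/5)·(8-(24/5))·(8-2·(24/5))·((24/5)+2·8)+(24/5)²·(8-(24/5))²)/(120·8·1000) = 64/15625 rad
Load 2 — point force P=4 kN at a=4 m (b=L-a=4):
  θ_2 = Pa²(L-x)(2bL-(3b+a)(L-x))/(2L³EI)  [x>a] = 4·4²·(8-(24/5))·(2·4·8-(3·4+4)·(8-(24/5)))/(2·8³·1000) = 8/3125 rad
Superposition: θ = Σ θ_i = 104/15625 rad ≈ 0.006656 rad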